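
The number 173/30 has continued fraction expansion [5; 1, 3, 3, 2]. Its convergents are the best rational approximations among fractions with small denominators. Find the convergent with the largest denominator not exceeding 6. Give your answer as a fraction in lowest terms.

23/4

a_0 = 5: 5/1  (≤ bound)
a_1 = 1: 6/1  (≤ bound)
a_2 = 3: 23/4  (≤ bound)
a_3 = 3: 75/13  (> 6, stop)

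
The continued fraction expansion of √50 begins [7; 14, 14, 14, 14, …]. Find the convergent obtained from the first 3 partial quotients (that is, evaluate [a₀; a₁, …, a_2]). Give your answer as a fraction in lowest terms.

1393/197

a_0 = 7: 7/1
a_1 = 14: 99/14
a_2 = 14: 1393/197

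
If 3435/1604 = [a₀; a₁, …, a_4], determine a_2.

⌊3435/1604⌋ = 2, remainder 227
⌊1604/227⌋ = 7, remainder 15
⌊227/15⌋ = 15, remainder 2

15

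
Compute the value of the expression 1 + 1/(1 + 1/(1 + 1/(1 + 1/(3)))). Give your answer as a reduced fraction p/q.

18/11

Start with 3.
1 + 1/(3/1) = 1 + 1/3 = 4/3
1 + 1/(4/3) = 1 + 3/4 = 7/4
1 + 1/(7/4) = 1 + 4/7 = 11/7
1 + 1/(11/7) = 1 + 7/11 = 18/11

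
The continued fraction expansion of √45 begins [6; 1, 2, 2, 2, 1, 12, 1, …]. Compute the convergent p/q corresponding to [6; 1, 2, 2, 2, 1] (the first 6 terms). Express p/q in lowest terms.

161/24

Collapse the nested fraction from the inside out:
Start with 1.
2 + 1/(1/1) = 2 + 1/1 = 3/1
2 + 1/(3/1) = 2 + 1/3 = 7/3
2 + 1/(7/3) = 2 + 3/7 = 17/7
1 + 1/(17/7) = 1 + 7/17 = 24/17
6 + 1/(24/17) = 6 + 17/24 = 161/24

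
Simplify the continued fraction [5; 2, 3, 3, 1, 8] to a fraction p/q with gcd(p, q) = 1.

1429/263

Work from the innermost term outward:
Start with 8.
1 + 1/(8/1) = 1 + 1/8 = 9/8
3 + 1/(9/8) = 3 + 8/9 = 35/9
3 + 1/(35/9) = 3 + 9/35 = 114/35
2 + 1/(114/35) = 2 + 35/114 = 263/114
5 + 1/(263/114) = 5 + 114/263 = 1429/263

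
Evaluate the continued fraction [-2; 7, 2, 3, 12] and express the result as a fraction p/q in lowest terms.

-1192/639

Start with 12.
3 + 1/(12/1) = 3 + 1/12 = 37/12
2 + 1/(37/12) = 2 + 12/37 = 86/37
7 + 1/(86/37) = 7 + 37/86 = 639/86
-2 + 1/(639/86) = -2 + 86/639 = -1192/639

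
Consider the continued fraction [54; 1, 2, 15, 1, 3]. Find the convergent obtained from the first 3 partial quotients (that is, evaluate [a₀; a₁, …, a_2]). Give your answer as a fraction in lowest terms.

Start with 2.
1 + 1/(2/1) = 1 + 1/2 = 3/2
54 + 1/(3/2) = 54 + 2/3 = 164/3

164/3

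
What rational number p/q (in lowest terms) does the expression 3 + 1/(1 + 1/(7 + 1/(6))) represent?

190/49

Use the convergent recurrence hₖ = aₖ·hₖ₋₁ + hₖ₋₂ (and likewise for the denominators kₖ):
a_0 = 3: 3/1
a_1 = 1: 4/1
a_2 = 7: 31/8
a_3 = 6: 190/49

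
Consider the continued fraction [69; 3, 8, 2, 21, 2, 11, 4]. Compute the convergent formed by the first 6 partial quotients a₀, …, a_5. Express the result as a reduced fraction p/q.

161448/2329

Start with 2.
21 + 1/(2/1) = 21 + 1/2 = 43/2
2 + 1/(43/2) = 2 + 2/43 = 88/43
8 + 1/(88/43) = 8 + 43/88 = 747/88
3 + 1/(747/88) = 3 + 88/747 = 2329/747
69 + 1/(2329/747) = 69 + 747/2329 = 161448/2329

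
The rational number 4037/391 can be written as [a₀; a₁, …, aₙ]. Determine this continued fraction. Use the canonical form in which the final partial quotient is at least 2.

[10; 3, 12, 1, 2, 3]

Repeatedly divide and take the remainder:
4037 = 10·391 + 127, so a_0 = 10
391 = 3·127 + 10, so a_1 = 3
127 = 12·10 + 7, so a_2 = 12
10 = 1·7 + 3, so a_3 = 1
7 = 2·3 + 1, so a_4 = 2
3 = 3·1 + 0, so a_5 = 3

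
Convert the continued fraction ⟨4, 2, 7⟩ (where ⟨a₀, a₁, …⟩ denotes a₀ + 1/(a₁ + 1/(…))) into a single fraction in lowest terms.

Compute successive convergents:
a_0 = 4: 4/1
a_1 = 2: 9/2
a_2 = 7: 67/15

67/15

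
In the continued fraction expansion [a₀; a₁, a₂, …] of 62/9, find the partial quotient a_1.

Run the Euclidean algorithm, recording each quotient:
⌊62/9⌋ = 6, remainder 8
⌊9/8⌋ = 1, remainder 1

1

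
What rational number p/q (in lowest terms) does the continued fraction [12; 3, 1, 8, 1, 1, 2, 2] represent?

5491/448

Collapse the nested fraction from the inside out:
Start with 2.
2 + 1/(2/1) = 2 + 1/2 = 5/2
1 + 1/(5/2) = 1 + 2/5 = 7/5
1 + 1/(7/5) = 1 + 5/7 = 12/7
8 + 1/(12/7) = 8 + 7/12 = 103/12
1 + 1/(103/12) = 1 + 12/103 = 115/103
3 + 1/(115/103) = 3 + 103/115 = 448/115
12 + 1/(448/115) = 12 + 115/448 = 5491/448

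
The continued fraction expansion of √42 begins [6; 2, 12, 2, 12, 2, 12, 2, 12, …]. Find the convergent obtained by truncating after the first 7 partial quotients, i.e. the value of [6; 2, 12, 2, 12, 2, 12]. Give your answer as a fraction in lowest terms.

Build up convergents one term at a time:
a_0 = 6: 6/1
a_1 = 2: 13/2
a_2 = 12: 162/25
a_3 = 2: 337/52
a_4 = 12: 4206/649
a_5 = 2: 8749/1350
a_6 = 12: 109194/16849

109194/16849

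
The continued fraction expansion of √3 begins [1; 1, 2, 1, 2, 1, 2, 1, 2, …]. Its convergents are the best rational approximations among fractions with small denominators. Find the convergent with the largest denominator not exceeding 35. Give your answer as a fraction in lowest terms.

a_0 = 1: 1/1  (≤ bound)
a_1 = 1: 2/1  (≤ bound)
a_2 = 2: 5/3  (≤ bound)
a_3 = 1: 7/4  (≤ bound)
a_4 = 2: 19/11  (≤ bound)
a_5 = 1: 26/15  (≤ bound)
a_6 = 2: 71/41  (> 35, stop)

26/15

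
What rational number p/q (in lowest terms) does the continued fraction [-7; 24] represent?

-167/24

Work from the innermost term outward:
Start with 24.
-7 + 1/(24/1) = -7 + 1/24 = -167/24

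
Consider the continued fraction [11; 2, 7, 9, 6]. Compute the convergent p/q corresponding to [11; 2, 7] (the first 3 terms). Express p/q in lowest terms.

Start with 7.
2 + 1/(7/1) = 2 + 1/7 = 15/7
11 + 1/(15/7) = 11 + 7/15 = 172/15

172/15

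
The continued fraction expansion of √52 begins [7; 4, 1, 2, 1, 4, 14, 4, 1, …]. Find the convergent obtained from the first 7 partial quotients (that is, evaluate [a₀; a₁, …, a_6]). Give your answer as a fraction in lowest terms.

9223/1279

a_0 = 7: 7/1
a_1 = 4: 29/4
a_2 = 1: 36/5
a_3 = 2: 101/14
a_4 = 1: 137/19
a_5 = 4: 649/90
a_6 = 14: 9223/1279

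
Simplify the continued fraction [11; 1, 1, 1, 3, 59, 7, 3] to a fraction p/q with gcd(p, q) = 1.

Build up convergents one term at a time:
a_0 = 11: 11/1
a_1 = 1: 12/1
a_2 = 1: 23/2
a_3 = 1: 35/3
a_4 = 3: 128/11
a_5 = 59: 7587/652
a_6 = 7: 53237/4575
a_7 = 3: 167298/14377

167298/14377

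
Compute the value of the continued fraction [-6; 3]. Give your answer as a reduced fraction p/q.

Work from the innermost term outward:
Start with 3.
-6 + 1/(3/1) = -6 + 1/3 = -17/3

-17/3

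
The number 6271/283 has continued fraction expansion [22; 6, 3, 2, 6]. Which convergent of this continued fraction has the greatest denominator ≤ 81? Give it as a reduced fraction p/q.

975/44

List convergents until the denominator exceeds the bound:
a_0 = 22: 22/1  (≤ bound)
a_1 = 6: 133/6  (≤ bound)
a_2 = 3: 421/19  (≤ bound)
a_3 = 2: 975/44  (≤ bound)
a_4 = 6: 6271/283  (> 81, stop)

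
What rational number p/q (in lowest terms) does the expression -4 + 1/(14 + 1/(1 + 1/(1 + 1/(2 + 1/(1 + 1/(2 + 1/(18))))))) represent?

Compute successive convergents:
a_0 = -4: -4/1
a_1 = 14: -55/14
a_2 = 1: -59/15
a_3 = 1: -114/29
a_4 = 2: -287/73
a_5 = 1: -401/102
a_6 = 2: -1089/277
a_7 = 18: -20003/5088

-20003/5088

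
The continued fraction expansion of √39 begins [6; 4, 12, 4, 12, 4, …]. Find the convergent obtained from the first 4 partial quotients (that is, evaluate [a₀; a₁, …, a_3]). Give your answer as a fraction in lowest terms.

1249/200

a_0 = 6: 6/1
a_1 = 4: 25/4
a_2 = 12: 306/49
a_3 = 4: 1249/200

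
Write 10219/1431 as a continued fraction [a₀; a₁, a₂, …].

[7; 7, 11, 1, 7, 2]

10219 ÷ 1431 → quotient 7, remainder 202
1431 ÷ 202 → quotient 7, remainder 17
202 ÷ 17 → quotient 11, remainder 15
17 ÷ 15 → quotient 1, remainder 2
15 ÷ 2 → quotient 7, remainder 1
2 ÷ 1 → quotient 2, remainder 0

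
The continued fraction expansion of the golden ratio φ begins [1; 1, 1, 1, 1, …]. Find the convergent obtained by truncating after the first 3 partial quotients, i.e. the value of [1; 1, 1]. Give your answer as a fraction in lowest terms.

Build up convergents one term at a time:
a_0 = 1: 1/1
a_1 = 1: 2/1
a_2 = 1: 3/2

3/2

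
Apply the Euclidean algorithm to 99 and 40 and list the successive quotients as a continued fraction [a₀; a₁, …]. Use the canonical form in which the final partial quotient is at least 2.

[2; 2, 9, 2]

Run the Euclidean algorithm, recording each quotient:
⌊99/40⌋ = 2, remainder 19
⌊40/19⌋ = 2, remainder 2
⌊19/2⌋ = 9, remainder 1
⌊2/1⌋ = 2, remainder 0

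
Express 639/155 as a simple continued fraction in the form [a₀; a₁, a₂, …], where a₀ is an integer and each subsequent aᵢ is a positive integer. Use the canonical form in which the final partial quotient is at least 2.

[4; 8, 6, 3]

639 = 4·155 + 19, so a_0 = 4
155 = 8·19 + 3, so a_1 = 8
19 = 6·3 + 1, so a_2 = 6
3 = 3·1 + 0, so a_3 = 3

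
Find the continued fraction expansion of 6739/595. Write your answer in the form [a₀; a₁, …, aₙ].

[11; 3, 14, 1, 12]

6739 = 11·595 + 194, so a_0 = 11
595 = 3·194 + 13, so a_1 = 3
194 = 14·13 + 12, so a_2 = 14
13 = 1·12 + 1, so a_3 = 1
12 = 12·1 + 0, so a_4 = 12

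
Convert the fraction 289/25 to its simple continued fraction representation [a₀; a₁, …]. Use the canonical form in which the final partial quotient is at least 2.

[11; 1, 1, 3, 1, 2]

⌊289/25⌋ = 11, remainder 14
⌊25/14⌋ = 1, remainder 11
⌊14/11⌋ = 1, remainder 3
⌊11/3⌋ = 3, remainder 2
⌊3/2⌋ = 1, remainder 1
⌊2/1⌋ = 2, remainder 0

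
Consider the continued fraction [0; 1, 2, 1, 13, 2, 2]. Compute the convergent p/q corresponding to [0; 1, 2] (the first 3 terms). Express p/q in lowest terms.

Start with 2.
1 + 1/(2/1) = 1 + 1/2 = 3/2
0 + 1/(3/2) = 0 + 2/3 = 2/3

2/3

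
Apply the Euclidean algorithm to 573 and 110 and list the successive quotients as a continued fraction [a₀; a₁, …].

573 ÷ 110 → quotient 5, remainder 23
110 ÷ 23 → quotient 4, remainder 18
23 ÷ 18 → quotient 1, remainder 5
18 ÷ 5 → quotient 3, remainder 3
5 ÷ 3 → quotient 1, remainder 2
3 ÷ 2 → quotient 1, remainder 1
2 ÷ 1 → quotient 2, remainder 0

[5; 4, 1, 3, 1, 1, 2]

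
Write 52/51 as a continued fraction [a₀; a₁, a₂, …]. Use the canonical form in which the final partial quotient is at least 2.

⌊52/51⌋ = 1, remainder 1
⌊51/1⌋ = 51, remainder 0

[1; 51]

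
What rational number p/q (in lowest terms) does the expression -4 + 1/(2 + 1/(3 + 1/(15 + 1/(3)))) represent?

a_0 = -4: -4/1
a_1 = 2: -7/2
a_2 = 3: -25/7
a_3 = 15: -382/107
a_4 = 3: -1171/328

-1171/328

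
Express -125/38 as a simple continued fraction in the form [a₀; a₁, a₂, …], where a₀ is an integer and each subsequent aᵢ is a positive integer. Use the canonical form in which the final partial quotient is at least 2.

-125 ÷ 38 → quotient -4, remainder 27
38 ÷ 27 → quotient 1, remainder 11
27 ÷ 11 → quotient 2, remainder 5
11 ÷ 5 → quotient 2, remainder 1
5 ÷ 1 → quotient 5, remainder 0

[-4; 1, 2, 2, 5]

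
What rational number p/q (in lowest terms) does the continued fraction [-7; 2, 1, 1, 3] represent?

-119/18

a_0 = -7: -7/1
a_1 = 2: -13/2
a_2 = 1: -20/3
a_3 = 1: -33/5
a_4 = 3: -119/18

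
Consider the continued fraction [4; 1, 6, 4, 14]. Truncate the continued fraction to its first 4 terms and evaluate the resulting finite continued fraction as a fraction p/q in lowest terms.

a_0 = 4: 4/1
a_1 = 1: 5/1
a_2 = 6: 34/7
a_3 = 4: 141/29

141/29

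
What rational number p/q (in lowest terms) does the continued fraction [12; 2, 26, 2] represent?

1349/108

a_0 = 12: 12/1
a_1 = 2: 25/2
a_2 = 26: 662/53
a_3 = 2: 1349/108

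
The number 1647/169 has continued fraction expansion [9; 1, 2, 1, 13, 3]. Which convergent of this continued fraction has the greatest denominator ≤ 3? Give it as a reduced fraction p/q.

29/3

List convergents until the denominator exceeds the bound:
a_0 = 9: 9/1  (≤ bound)
a_1 = 1: 10/1  (≤ bound)
a_2 = 2: 29/3  (≤ bound)
a_3 = 1: 39/4  (> 3, stop)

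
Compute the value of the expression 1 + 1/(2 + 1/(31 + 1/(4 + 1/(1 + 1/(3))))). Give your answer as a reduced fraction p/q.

1798/1205

Start with 3.
1 + 1/(3/1) = 1 + 1/3 = 4/3
4 + 1/(4/3) = 4 + 3/4 = 19/4
31 + 1/(19/4) = 31 + 4/19 = 593/19
2 + 1/(593/19) = 2 + 19/593 = 1205/593
1 + 1/(1205/593) = 1 + 593/1205 = 1798/1205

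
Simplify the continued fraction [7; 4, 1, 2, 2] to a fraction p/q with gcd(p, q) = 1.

Start with 2.
2 + 1/(2/1) = 2 + 1/2 = 5/2
1 + 1/(5/2) = 1 + 2/5 = 7/5
4 + 1/(7/5) = 4 + 5/7 = 33/7
7 + 1/(33/7) = 7 + 7/33 = 238/33

238/33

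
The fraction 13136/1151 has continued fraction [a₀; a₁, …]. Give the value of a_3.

Apply division with remainder until the remainder is 0:
⌊13136/1151⌋ = 11, remainder 475
⌊1151/475⌋ = 2, remainder 201
⌊475/201⌋ = 2, remainder 73
⌊201/73⌋ = 2, remainder 55

2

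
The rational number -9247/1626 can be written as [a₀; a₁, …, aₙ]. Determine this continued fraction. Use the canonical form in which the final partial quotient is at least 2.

Apply division with remainder until the remainder is 0:
⌊-9247/1626⌋ = -6, remainder 509
⌊1626/509⌋ = 3, remainder 99
⌊509/99⌋ = 5, remainder 14
⌊99/14⌋ = 7, remainder 1
⌊14/1⌋ = 14, remainder 0

[-6; 3, 5, 7, 14]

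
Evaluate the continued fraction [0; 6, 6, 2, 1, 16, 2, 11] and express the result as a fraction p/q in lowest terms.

7500/46183

Build up convergents one term at a time:
a_0 = 0: 0/1
a_1 = 6: 1/6
a_2 = 6: 6/37
a_3 = 2: 13/80
a_4 = 1: 19/117
a_5 = 16: 317/1952
a_6 = 2: 653/4021
a_7 = 11: 7500/46183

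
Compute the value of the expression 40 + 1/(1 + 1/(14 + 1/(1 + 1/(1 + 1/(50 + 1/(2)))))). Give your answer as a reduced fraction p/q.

Start with 2.
50 + 1/(2/1) = 50 + 1/2 = 101/2
1 + 1/(101/2) = 1 + 2/101 = 103/101
1 + 1/(103/101) = 1 + 101/103 = 204/103
14 + 1/(204/103) = 14 + 103/204 = 2959/204
1 + 1/(2959/204) = 1 + 204/2959 = 3163/2959
40 + 1/(3163/2959) = 40 + 2959/3163 = 129479/3163

129479/3163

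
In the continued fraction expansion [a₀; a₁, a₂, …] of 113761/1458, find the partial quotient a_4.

113761 ÷ 1458 → quotient 78, remainder 37
1458 ÷ 37 → quotient 39, remainder 15
37 ÷ 15 → quotient 2, remainder 7
15 ÷ 7 → quotient 2, remainder 1
7 ÷ 1 → quotient 7, remainder 0

7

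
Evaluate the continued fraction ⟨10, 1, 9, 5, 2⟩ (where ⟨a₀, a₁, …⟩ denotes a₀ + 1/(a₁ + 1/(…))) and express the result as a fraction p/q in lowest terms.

a_0 = 10: 10/1
a_1 = 1: 11/1
a_2 = 9: 109/10
a_3 = 5: 556/51
a_4 = 2: 1221/112

1221/112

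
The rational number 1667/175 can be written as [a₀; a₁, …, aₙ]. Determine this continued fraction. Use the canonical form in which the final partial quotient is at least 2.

1667 = 9·175 + 92, so a_0 = 9
175 = 1·92 + 83, so a_1 = 1
92 = 1·83 + 9, so a_2 = 1
83 = 9·9 + 2, so a_3 = 9
9 = 4·2 + 1, so a_4 = 4
2 = 2·1 + 0, so a_5 = 2

[9; 1, 1, 9, 4, 2]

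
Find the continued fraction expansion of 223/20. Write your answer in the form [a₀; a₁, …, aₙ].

[11; 6, 1, 2]

223 ÷ 20 → quotient 11, remainder 3
20 ÷ 3 → quotient 6, remainder 2
3 ÷ 2 → quotient 1, remainder 1
2 ÷ 1 → quotient 2, remainder 0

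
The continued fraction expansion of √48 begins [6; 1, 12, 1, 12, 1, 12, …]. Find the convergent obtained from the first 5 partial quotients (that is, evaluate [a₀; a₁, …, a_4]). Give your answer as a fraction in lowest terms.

1254/181

Start with 12.
1 + 1/(12/1) = 1 + 1/12 = 13/12
12 + 1/(13/12) = 12 + 12/13 = 168/13
1 + 1/(168/13) = 1 + 13/168 = 181/168
6 + 1/(181/168) = 6 + 168/181 = 1254/181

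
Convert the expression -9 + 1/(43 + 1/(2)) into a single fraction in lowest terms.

Starting at the tail and folding back:
Start with 2.
43 + 1/(2/1) = 43 + 1/2 = 87/2
-9 + 1/(87/2) = -9 + 2/87 = -781/87

-781/87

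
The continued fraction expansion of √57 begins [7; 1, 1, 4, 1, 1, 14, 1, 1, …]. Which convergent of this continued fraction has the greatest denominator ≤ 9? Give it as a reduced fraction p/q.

List convergents until the denominator exceeds the bound:
a_0 = 7: 7/1  (≤ bound)
a_1 = 1: 8/1  (≤ bound)
a_2 = 1: 15/2  (≤ bound)
a_3 = 4: 68/9  (≤ bound)
a_4 = 1: 83/11  (> 9, stop)

68/9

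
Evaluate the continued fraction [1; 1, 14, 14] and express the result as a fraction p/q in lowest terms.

408/211

Build up convergents one term at a time:
a_0 = 1: 1/1
a_1 = 1: 2/1
a_2 = 14: 29/15
a_3 = 14: 408/211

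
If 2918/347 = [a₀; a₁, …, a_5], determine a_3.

3

Apply division with remainder until the remainder is 0:
2918 ÷ 347 → quotient 8, remainder 142
347 ÷ 142 → quotient 2, remainder 63
142 ÷ 63 → quotient 2, remainder 16
63 ÷ 16 → quotient 3, remainder 15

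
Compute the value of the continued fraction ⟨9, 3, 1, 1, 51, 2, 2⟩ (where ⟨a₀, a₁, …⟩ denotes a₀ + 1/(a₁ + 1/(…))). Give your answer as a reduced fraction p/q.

Collapse the nested fraction from the inside out:
Start with 2.
2 + 1/(2/1) = 2 + 1/2 = 5/2
51 + 1/(5/2) = 51 + 2/5 = 257/5
1 + 1/(257/5) = 1 + 5/257 = 262/257
1 + 1/(262/257) = 1 + 257/262 = 519/262
3 + 1/(519/262) = 3 + 262/519 = 1819/519
9 + 1/(1819/519) = 9 + 519/1819 = 16890/1819

16890/1819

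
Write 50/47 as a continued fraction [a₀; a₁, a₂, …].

[1; 15, 1, 2]

50 ÷ 47 → quotient 1, remainder 3
47 ÷ 3 → quotient 15, remainder 2
3 ÷ 2 → quotient 1, remainder 1
2 ÷ 1 → quotient 2, remainder 0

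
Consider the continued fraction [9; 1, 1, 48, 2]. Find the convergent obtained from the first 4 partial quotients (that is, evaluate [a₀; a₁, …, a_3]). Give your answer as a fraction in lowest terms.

Build up convergents one term at a time:
a_0 = 9: 9/1
a_1 = 1: 10/1
a_2 = 1: 19/2
a_3 = 48: 922/97

922/97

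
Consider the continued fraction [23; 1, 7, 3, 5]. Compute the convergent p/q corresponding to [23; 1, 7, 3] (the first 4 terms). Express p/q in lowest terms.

597/25

Start with 3.
7 + 1/(3/1) = 7 + 1/3 = 22/3
1 + 1/(22/3) = 1 + 3/22 = 25/22
23 + 1/(25/22) = 23 + 22/25 = 597/25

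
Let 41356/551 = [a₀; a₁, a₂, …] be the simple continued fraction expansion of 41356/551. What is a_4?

⌊41356/551⌋ = 75, remainder 31
⌊551/31⌋ = 17, remainder 24
⌊31/24⌋ = 1, remainder 7
⌊24/7⌋ = 3, remainder 3
⌊7/3⌋ = 2, remainder 1

2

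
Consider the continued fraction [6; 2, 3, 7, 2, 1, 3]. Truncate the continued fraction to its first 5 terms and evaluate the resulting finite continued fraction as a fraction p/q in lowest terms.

701/109

Compute successive convergents:
a_0 = 6: 6/1
a_1 = 2: 13/2
a_2 = 3: 45/7
a_3 = 7: 328/51
a_4 = 2: 701/109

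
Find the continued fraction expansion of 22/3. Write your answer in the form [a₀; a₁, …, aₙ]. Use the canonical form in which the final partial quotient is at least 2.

[7; 3]

22 = 7·3 + 1, so a_0 = 7
3 = 3·1 + 0, so a_1 = 3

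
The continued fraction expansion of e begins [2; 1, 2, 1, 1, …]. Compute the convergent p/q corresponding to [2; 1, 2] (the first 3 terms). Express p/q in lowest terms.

Compute successive convergents:
a_0 = 2: 2/1
a_1 = 1: 3/1
a_2 = 2: 8/3

8/3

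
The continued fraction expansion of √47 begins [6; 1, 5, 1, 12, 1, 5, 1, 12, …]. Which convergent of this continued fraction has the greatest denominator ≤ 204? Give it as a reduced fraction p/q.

List convergents until the denominator exceeds the bound:
a_0 = 6: 6/1  (≤ bound)
a_1 = 1: 7/1  (≤ bound)
a_2 = 5: 41/6  (≤ bound)
a_3 = 1: 48/7  (≤ bound)
a_4 = 12: 617/90  (≤ bound)
a_5 = 1: 665/97  (≤ bound)
a_6 = 5: 3942/575  (> 204, stop)

665/97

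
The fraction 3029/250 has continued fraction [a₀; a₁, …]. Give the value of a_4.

⌊3029/250⌋ = 12, remainder 29
⌊250/29⌋ = 8, remainder 18
⌊29/18⌋ = 1, remainder 11
⌊18/11⌋ = 1, remainder 7
⌊11/7⌋ = 1, remainder 4

1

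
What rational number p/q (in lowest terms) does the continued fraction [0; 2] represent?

Start with 2.
0 + 1/(2/1) = 0 + 1/2 = 1/2

1/2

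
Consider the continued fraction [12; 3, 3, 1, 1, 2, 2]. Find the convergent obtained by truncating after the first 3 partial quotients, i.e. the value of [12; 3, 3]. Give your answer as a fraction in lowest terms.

123/10

a_0 = 12: 12/1
a_1 = 3: 37/3
a_2 = 3: 123/10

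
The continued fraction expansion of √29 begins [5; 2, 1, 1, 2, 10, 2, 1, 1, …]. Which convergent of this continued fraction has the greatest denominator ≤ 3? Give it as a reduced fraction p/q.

a_0 = 5: 5/1  (≤ bound)
a_1 = 2: 11/2  (≤ bound)
a_2 = 1: 16/3  (≤ bound)
a_3 = 1: 27/5  (> 3, stop)

16/3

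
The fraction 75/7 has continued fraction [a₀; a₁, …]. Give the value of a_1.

75 = 10·7 + 5, so a_0 = 10
7 = 1·5 + 2, so a_1 = 1

1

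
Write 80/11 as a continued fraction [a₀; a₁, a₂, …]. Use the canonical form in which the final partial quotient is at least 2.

⌊80/11⌋ = 7, remainder 3
⌊11/3⌋ = 3, remainder 2
⌊3/2⌋ = 1, remainder 1
⌊2/1⌋ = 2, remainder 0

[7; 3, 1, 2]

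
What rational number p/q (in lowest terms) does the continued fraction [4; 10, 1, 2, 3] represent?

438/107

Start with 3.
2 + 1/(3/1) = 2 + 1/3 = 7/3
1 + 1/(7/3) = 1 + 3/7 = 10/7
10 + 1/(10/7) = 10 + 7/10 = 107/10
4 + 1/(107/10) = 4 + 10/107 = 438/107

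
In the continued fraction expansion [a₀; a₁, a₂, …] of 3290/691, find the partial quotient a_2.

3

3290 = 4·691 + 526, so a_0 = 4
691 = 1·526 + 165, so a_1 = 1
526 = 3·165 + 31, so a_2 = 3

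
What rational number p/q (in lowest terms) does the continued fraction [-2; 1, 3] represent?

-5/4

Start with 3.
1 + 1/(3/1) = 1 + 1/3 = 4/3
-2 + 1/(4/3) = -2 + 3/4 = -5/4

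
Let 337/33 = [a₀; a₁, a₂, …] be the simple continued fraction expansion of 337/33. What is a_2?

337 ÷ 33 → quotient 10, remainder 7
33 ÷ 7 → quotient 4, remainder 5
7 ÷ 5 → quotient 1, remainder 2

1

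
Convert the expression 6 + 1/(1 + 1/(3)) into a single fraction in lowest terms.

27/4

Start with 3.
1 + 1/(3/1) = 1 + 1/3 = 4/3
6 + 1/(4/3) = 6 + 3/4 = 27/4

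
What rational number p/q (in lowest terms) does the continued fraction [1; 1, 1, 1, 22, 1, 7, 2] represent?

Work from the innermost term outward:
Start with 2.
7 + 1/(2/1) = 7 + 1/2 = 15/2
1 + 1/(15/2) = 1 + 2/15 = 17/15
22 + 1/(17/15) = 22 + 15/17 = 389/17
1 + 1/(389/17) = 1 + 17/389 = 406/389
1 + 1/(406/389) = 1 + 389/406 = 795/406
1 + 1/(795/406) = 1 + 406/795 = 1201/795
1 + 1/(1201/795) = 1 + 795/1201 = 1996/1201

1996/1201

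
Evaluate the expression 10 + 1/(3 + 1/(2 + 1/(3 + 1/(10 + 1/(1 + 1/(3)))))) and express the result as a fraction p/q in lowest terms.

10909/1060

Starting at the tail and folding back:
Start with 3.
1 + 1/(3/1) = 1 + 1/3 = 4/3
10 + 1/(4/3) = 10 + 3/4 = 43/4
3 + 1/(43/4) = 3 + 4/43 = 133/43
2 + 1/(133/43) = 2 + 43/133 = 309/133
3 + 1/(309/133) = 3 + 133/309 = 1060/309
10 + 1/(1060/309) = 10 + 309/1060 = 10909/1060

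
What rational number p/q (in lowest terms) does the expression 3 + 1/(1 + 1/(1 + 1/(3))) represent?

Work from the innermost term outward:
Start with 3.
1 + 1/(3/1) = 1 + 1/3 = 4/3
1 + 1/(4/3) = 1 + 3/4 = 7/4
3 + 1/(7/4) = 3 + 4/7 = 25/7

25/7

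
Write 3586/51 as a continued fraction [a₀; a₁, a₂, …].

[70; 3, 5, 3]

Run the Euclidean algorithm, recording each quotient:
⌊3586/51⌋ = 70, remainder 16
⌊51/16⌋ = 3, remainder 3
⌊16/3⌋ = 5, remainder 1
⌊3/1⌋ = 3, remainder 0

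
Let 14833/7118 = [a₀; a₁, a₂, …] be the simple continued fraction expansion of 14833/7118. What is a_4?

1

⌊14833/7118⌋ = 2, remainder 597
⌊7118/597⌋ = 11, remainder 551
⌊597/551⌋ = 1, remainder 46
⌊551/46⌋ = 11, remainder 45
⌊46/45⌋ = 1, remainder 1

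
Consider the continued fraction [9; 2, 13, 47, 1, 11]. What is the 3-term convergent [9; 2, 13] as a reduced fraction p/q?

256/27

Work from the innermost term outward:
Start with 13.
2 + 1/(13/1) = 2 + 1/13 = 27/13
9 + 1/(27/13) = 9 + 13/27 = 256/27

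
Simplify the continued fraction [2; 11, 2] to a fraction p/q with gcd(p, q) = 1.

a_0 = 2: 2/1
a_1 = 11: 23/11
a_2 = 2: 48/23

48/23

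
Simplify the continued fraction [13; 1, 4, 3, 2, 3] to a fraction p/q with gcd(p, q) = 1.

1754/127

Use the convergent recurrence hₖ = aₖ·hₖ₋₁ + hₖ₋₂ (and likewise for the denominators kₖ):
a_0 = 13: 13/1
a_1 = 1: 14/1
a_2 = 4: 69/5
a_3 = 3: 221/16
a_4 = 2: 511/37
a_5 = 3: 1754/127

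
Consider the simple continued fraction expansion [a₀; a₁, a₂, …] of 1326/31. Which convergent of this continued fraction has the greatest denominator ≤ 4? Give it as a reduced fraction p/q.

a_0 = 42: 42/1  (≤ bound)
a_1 = 1: 43/1  (≤ bound)
a_2 = 3: 171/4  (≤ bound)
a_3 = 2: 385/9  (> 4, stop)

171/4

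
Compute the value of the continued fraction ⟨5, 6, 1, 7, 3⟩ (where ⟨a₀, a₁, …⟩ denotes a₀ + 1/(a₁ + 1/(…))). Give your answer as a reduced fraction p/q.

885/172

Compute successive convergents:
a_0 = 5: 5/1
a_1 = 6: 31/6
a_2 = 1: 36/7
a_3 = 7: 283/55
a_4 = 3: 885/172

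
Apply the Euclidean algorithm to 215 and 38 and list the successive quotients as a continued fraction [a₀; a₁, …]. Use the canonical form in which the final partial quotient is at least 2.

Repeatedly divide and take the remainder:
215 = 5·38 + 25, so a_0 = 5
38 = 1·25 + 13, so a_1 = 1
25 = 1·13 + 12, so a_2 = 1
13 = 1·12 + 1, so a_3 = 1
12 = 12·1 + 0, so a_4 = 12

[5; 1, 1, 1, 12]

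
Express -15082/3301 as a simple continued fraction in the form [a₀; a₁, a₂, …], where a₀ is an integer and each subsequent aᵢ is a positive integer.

[-5; 2, 3, 7, 1, 5, 2, 4]

Apply division with remainder until the remainder is 0:
-15082 = -5·3301 + 1423, so a_0 = -5
3301 = 2·1423 + 455, so a_1 = 2
1423 = 3·455 + 58, so a_2 = 3
455 = 7·58 + 49, so a_3 = 7
58 = 1·49 + 9, so a_4 = 1
49 = 5·9 + 4, so a_5 = 5
9 = 2·4 + 1, so a_6 = 2
4 = 4·1 + 0, so a_7 = 4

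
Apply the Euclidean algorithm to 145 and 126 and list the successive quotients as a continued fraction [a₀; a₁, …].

[1; 6, 1, 1, 1, 2, 2]

Apply division with remainder until the remainder is 0:
145 ÷ 126 → quotient 1, remainder 19
126 ÷ 19 → quotient 6, remainder 12
19 ÷ 12 → quotient 1, remainder 7
12 ÷ 7 → quotient 1, remainder 5
7 ÷ 5 → quotient 1, remainder 2
5 ÷ 2 → quotient 2, remainder 1
2 ÷ 1 → quotient 2, remainder 0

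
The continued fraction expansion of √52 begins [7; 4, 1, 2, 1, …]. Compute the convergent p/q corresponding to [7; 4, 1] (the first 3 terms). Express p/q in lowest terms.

a_0 = 7: 7/1
a_1 = 4: 29/4
a_2 = 1: 36/5

36/5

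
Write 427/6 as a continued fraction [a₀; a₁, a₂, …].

[71; 6]

Repeatedly divide and take the remainder:
427 = 71·6 + 1, so a_0 = 71
6 = 6·1 + 0, so a_1 = 6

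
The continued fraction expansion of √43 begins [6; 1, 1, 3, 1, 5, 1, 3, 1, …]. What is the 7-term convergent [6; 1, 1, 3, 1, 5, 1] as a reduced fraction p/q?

400/61

Starting at the tail and folding back:
Start with 1.
5 + 1/(1/1) = 5 + 1/1 = 6/1
1 + 1/(6/1) = 1 + 1/6 = 7/6
3 + 1/(7/6) = 3 + 6/7 = 27/7
1 + 1/(27/7) = 1 + 7/27 = 34/27
1 + 1/(34/27) = 1 + 27/34 = 61/34
6 + 1/(61/34) = 6 + 34/61 = 400/61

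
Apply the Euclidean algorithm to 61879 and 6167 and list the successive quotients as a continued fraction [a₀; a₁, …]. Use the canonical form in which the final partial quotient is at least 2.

[10; 29, 1, 1, 34, 3]

61879 ÷ 6167 → quotient 10, remainder 209
6167 ÷ 209 → quotient 29, remainder 106
209 ÷ 106 → quotient 1, remainder 103
106 ÷ 103 → quotient 1, remainder 3
103 ÷ 3 → quotient 34, remainder 1
3 ÷ 1 → quotient 3, remainder 0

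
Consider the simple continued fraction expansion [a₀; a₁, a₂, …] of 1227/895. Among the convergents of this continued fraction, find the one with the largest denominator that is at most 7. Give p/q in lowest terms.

a_0 = 1: 1/1  (≤ bound)
a_1 = 2: 3/2  (≤ bound)
a_2 = 1: 4/3  (≤ bound)
a_3 = 2: 11/8  (> 7, stop)

4/3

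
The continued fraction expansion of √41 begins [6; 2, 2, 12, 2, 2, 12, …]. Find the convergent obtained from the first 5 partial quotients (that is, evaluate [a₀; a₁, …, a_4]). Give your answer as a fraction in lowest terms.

Compute successive convergents:
a_0 = 6: 6/1
a_1 = 2: 13/2
a_2 = 2: 32/5
a_3 = 12: 397/62
a_4 = 2: 826/129

826/129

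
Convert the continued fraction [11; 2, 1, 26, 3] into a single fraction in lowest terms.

Work from the innermost term outward:
Start with 3.
26 + 1/(3/1) = 26 + 1/3 = 79/3
1 + 1/(79/3) = 1 + 3/79 = 82/79
2 + 1/(82/79) = 2 + 79/82 = 243/82
11 + 1/(243/82) = 11 + 82/243 = 2755/243

2755/243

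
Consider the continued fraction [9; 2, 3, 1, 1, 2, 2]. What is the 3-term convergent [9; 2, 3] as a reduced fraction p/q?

66/7

a_0 = 9: 9/1
a_1 = 2: 19/2
a_2 = 3: 66/7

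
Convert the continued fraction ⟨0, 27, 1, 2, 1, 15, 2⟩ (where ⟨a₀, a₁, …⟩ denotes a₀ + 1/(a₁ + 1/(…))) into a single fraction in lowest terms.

130/3607

Use the convergent recurrence hₖ = aₖ·hₖ₋₁ + hₖ₋₂ (and likewise for the denominators kₖ):
a_0 = 0: 0/1
a_1 = 27: 1/27
a_2 = 1: 1/28
a_3 = 2: 3/83
a_4 = 1: 4/111
a_5 = 15: 63/1748
a_6 = 2: 130/3607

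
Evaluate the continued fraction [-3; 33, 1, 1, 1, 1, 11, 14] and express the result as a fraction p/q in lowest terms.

Work from the innermost term outward:
Start with 14.
11 + 1/(14/1) = 11 + 1/14 = 155/14
1 + 1/(155/14) = 1 + 14/155 = 169/155
1 + 1/(169/155) = 1 + 155/169 = 324/169
1 + 1/(324/169) = 1 + 169/324 = 493/324
1 + 1/(493/324) = 1 + 324/493 = 817/493
33 + 1/(817/493) = 33 + 493/817 = 27454/817
-3 + 1/(27454/817) = -3 + 817/27454 = -81545/27454

-81545/27454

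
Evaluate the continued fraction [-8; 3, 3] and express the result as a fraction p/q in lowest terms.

-77/10

a_0 = -8: -8/1
a_1 = 3: -23/3
a_2 = 3: -77/10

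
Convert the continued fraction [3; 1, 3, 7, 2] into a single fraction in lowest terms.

Starting at the tail and folding back:
Start with 2.
7 + 1/(2/1) = 7 + 1/2 = 15/2
3 + 1/(15/2) = 3 + 2/15 = 47/15
1 + 1/(47/15) = 1 + 15/47 = 62/47
3 + 1/(62/47) = 3 + 47/62 = 233/62

233/62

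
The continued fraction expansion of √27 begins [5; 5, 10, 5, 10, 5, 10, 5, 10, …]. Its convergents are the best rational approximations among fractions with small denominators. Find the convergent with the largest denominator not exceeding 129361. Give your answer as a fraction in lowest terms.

a_0 = 5: 5/1  (≤ bound)
a_1 = 5: 26/5  (≤ bound)
a_2 = 10: 265/51  (≤ bound)
a_3 = 5: 1351/260  (≤ bound)
a_4 = 10: 13775/2651  (≤ bound)
a_5 = 5: 70226/13515  (≤ bound)
a_6 = 10: 716035/137801  (> 129361, stop)

70226/13515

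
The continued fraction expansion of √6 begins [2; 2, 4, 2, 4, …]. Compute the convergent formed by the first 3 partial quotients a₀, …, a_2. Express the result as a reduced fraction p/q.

22/9

a_0 = 2: 2/1
a_1 = 2: 5/2
a_2 = 4: 22/9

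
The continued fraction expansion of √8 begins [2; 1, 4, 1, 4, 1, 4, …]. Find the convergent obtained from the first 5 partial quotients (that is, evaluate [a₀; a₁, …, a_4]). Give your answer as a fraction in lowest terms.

82/29

Use the convergent recurrence hₖ = aₖ·hₖ₋₁ + hₖ₋₂ (and likewise for the denominators kₖ):
a_0 = 2: 2/1
a_1 = 1: 3/1
a_2 = 4: 14/5
a_3 = 1: 17/6
a_4 = 4: 82/29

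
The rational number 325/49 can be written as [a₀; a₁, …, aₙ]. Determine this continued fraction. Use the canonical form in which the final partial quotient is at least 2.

[6; 1, 1, 1, 2, 1, 1, 2]

⌊325/49⌋ = 6, remainder 31
⌊49/31⌋ = 1, remainder 18
⌊31/18⌋ = 1, remainder 13
⌊18/13⌋ = 1, remainder 5
⌊13/5⌋ = 2, remainder 3
⌊5/3⌋ = 1, remainder 2
⌊3/2⌋ = 1, remainder 1
⌊2/1⌋ = 2, remainder 0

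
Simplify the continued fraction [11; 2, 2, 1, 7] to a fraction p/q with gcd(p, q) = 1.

617/54

Compute successive convergents:
a_0 = 11: 11/1
a_1 = 2: 23/2
a_2 = 2: 57/5
a_3 = 1: 80/7
a_4 = 7: 617/54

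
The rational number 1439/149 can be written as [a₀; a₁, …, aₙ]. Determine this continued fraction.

Apply division with remainder until the remainder is 0:
1439 ÷ 149 → quotient 9, remainder 98
149 ÷ 98 → quotient 1, remainder 51
98 ÷ 51 → quotient 1, remainder 47
51 ÷ 47 → quotient 1, remainder 4
47 ÷ 4 → quotient 11, remainder 3
4 ÷ 3 → quotient 1, remainder 1
3 ÷ 1 → quotient 3, remainder 0

[9; 1, 1, 1, 11, 1, 3]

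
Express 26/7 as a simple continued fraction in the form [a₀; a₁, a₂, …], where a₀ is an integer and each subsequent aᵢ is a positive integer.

[3; 1, 2, 2]

26 ÷ 7 → quotient 3, remainder 5
7 ÷ 5 → quotient 1, remainder 2
5 ÷ 2 → quotient 2, remainder 1
2 ÷ 1 → quotient 2, remainder 0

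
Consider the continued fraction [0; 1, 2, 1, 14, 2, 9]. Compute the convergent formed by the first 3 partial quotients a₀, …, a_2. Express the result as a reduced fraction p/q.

a_0 = 0: 0/1
a_1 = 1: 1/1
a_2 = 2: 2/3

2/3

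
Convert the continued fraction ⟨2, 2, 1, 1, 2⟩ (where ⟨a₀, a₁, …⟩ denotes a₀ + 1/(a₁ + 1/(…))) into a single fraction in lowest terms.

31/13

Start with 2.
1 + 1/(2/1) = 1 + 1/2 = 3/2
1 + 1/(3/2) = 1 + 2/3 = 5/3
2 + 1/(5/3) = 2 + 3/5 = 13/5
2 + 1/(13/5) = 2 + 5/13 = 31/13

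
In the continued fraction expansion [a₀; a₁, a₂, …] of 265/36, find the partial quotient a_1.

2

Repeatedly divide and take the remainder:
⌊265/36⌋ = 7, remainder 13
⌊36/13⌋ = 2, remainder 10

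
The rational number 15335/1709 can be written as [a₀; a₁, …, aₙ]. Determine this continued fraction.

[8; 1, 36, 6, 1, 1, 3]

15335 ÷ 1709 → quotient 8, remainder 1663
1709 ÷ 1663 → quotient 1, remainder 46
1663 ÷ 46 → quotient 36, remainder 7
46 ÷ 7 → quotient 6, remainder 4
7 ÷ 4 → quotient 1, remainder 3
4 ÷ 3 → quotient 1, remainder 1
3 ÷ 1 → quotient 3, remainder 0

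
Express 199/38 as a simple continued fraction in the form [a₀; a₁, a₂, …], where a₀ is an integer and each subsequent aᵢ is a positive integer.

Repeatedly divide and take the remainder:
199 ÷ 38 → quotient 5, remainder 9
38 ÷ 9 → quotient 4, remainder 2
9 ÷ 2 → quotient 4, remainder 1
2 ÷ 1 → quotient 2, remainder 0

[5; 4, 4, 2]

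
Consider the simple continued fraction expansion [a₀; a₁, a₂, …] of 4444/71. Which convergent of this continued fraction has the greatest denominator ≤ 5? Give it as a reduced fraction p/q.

313/5

a_0 = 62: 62/1  (≤ bound)
a_1 = 1: 63/1  (≤ bound)
a_2 = 1: 125/2  (≤ bound)
a_3 = 2: 313/5  (≤ bound)
a_4 = 4: 1377/22  (> 5, stop)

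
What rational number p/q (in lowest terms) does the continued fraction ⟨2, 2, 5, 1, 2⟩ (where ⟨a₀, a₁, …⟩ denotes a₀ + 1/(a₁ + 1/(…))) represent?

91/37

a_0 = 2: 2/1
a_1 = 2: 5/2
a_2 = 5: 27/11
a_3 = 1: 32/13
a_4 = 2: 91/37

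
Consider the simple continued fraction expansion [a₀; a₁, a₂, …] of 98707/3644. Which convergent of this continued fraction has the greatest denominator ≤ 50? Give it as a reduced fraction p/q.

a_0 = 27: 27/1  (≤ bound)
a_1 = 11: 298/11  (≤ bound)
a_2 = 2: 623/23  (≤ bound)
a_3 = 2: 1544/57  (> 50, stop)

623/23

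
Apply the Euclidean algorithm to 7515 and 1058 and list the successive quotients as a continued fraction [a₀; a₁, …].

Run the Euclidean algorithm, recording each quotient:
7515 = 7·1058 + 109, so a_0 = 7
1058 = 9·109 + 77, so a_1 = 9
109 = 1·77 + 32, so a_2 = 1
77 = 2·32 + 13, so a_3 = 2
32 = 2·13 + 6, so a_4 = 2
13 = 2·6 + 1, so a_5 = 2
6 = 6·1 + 0, so a_6 = 6

[7; 9, 1, 2, 2, 2, 6]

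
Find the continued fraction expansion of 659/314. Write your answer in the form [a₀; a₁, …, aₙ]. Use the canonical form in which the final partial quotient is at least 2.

[2; 10, 7, 1, 3]

⌊659/314⌋ = 2, remainder 31
⌊314/31⌋ = 10, remainder 4
⌊31/4⌋ = 7, remainder 3
⌊4/3⌋ = 1, remainder 1
⌊3/1⌋ = 3, remainder 0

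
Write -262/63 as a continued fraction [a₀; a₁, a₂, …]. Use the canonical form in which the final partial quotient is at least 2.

[-5; 1, 5, 3, 3]

-262 ÷ 63 → quotient -5, remainder 53
63 ÷ 53 → quotient 1, remainder 10
53 ÷ 10 → quotient 5, remainder 3
10 ÷ 3 → quotient 3, remainder 1
3 ÷ 1 → quotient 3, remainder 0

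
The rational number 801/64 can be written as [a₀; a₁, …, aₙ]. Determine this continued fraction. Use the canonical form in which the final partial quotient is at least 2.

801 ÷ 64 → quotient 12, remainder 33
64 ÷ 33 → quotient 1, remainder 31
33 ÷ 31 → quotient 1, remainder 2
31 ÷ 2 → quotient 15, remainder 1
2 ÷ 1 → quotient 2, remainder 0

[12; 1, 1, 15, 2]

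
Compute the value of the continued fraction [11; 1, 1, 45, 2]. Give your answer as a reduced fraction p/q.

Build up convergents one term at a time:
a_0 = 11: 11/1
a_1 = 1: 12/1
a_2 = 1: 23/2
a_3 = 45: 1047/91
a_4 = 2: 2117/184

2117/184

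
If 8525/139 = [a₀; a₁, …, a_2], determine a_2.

Run the Euclidean algorithm, recording each quotient:
8525 = 61·139 + 46, so a_0 = 61
139 = 3·46 + 1, so a_1 = 3
46 = 46·1 + 0, so a_2 = 46

46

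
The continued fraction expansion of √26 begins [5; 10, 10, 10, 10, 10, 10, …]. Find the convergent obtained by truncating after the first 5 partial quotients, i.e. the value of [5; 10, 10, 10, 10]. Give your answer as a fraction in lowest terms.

Start with 10.
10 + 1/(10/1) = 10 + 1/10 = 101/10
10 + 1/(101/10) = 10 + 10/101 = 1020/101
10 + 1/(1020/101) = 10 + 101/1020 = 10301/1020
5 + 1/(10301/1020) = 5 + 1020/10301 = 52525/10301

52525/10301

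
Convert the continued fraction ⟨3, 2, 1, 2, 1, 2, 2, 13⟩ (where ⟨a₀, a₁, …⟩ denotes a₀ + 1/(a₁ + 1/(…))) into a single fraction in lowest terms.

Start with 13.
2 + 1/(13/1) = 2 + 1/13 = 27/13
2 + 1/(27/13) = 2 + 13/27 = 67/27
1 + 1/(67/27) = 1 + 27/67 = 94/67
2 + 1/(94/67) = 2 + 67/94 = 255/94
1 + 1/(255/94) = 1 + 94/255 = 349/255
2 + 1/(349/255) = 2 + 255/349 = 953/349
3 + 1/(953/349) = 3 + 349/953 = 3208/953

3208/953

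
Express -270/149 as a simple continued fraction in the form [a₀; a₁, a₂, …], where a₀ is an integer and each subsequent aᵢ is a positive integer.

Apply division with remainder until the remainder is 0:
-270 = -2·149 + 28, so a_0 = -2
149 = 5·28 + 9, so a_1 = 5
28 = 3·9 + 1, so a_2 = 3
9 = 9·1 + 0, so a_3 = 9

[-2; 5, 3, 9]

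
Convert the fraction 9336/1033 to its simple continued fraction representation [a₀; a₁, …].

Repeatedly divide and take the remainder:
9336 ÷ 1033 → quotient 9, remainder 39
1033 ÷ 39 → quotient 26, remainder 19
39 ÷ 19 → quotient 2, remainder 1
19 ÷ 1 → quotient 19, remainder 0

[9; 26, 2, 19]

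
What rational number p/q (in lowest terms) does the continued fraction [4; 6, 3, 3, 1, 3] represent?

Start with 3.
1 + 1/(3/1) = 1 + 1/3 = 4/3
3 + 1/(4/3) = 3 + 3/4 = 15/4
3 + 1/(15/4) = 3 + 4/15 = 49/15
6 + 1/(49/15) = 6 + 15/49 = 309/49
4 + 1/(309/49) = 4 + 49/309 = 1285/309

1285/309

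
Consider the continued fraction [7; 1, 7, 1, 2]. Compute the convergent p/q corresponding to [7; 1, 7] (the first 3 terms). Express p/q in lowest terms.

Start with 7.
1 + 1/(7/1) = 1 + 1/7 = 8/7
7 + 1/(8/7) = 7 + 7/8 = 63/8

63/8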